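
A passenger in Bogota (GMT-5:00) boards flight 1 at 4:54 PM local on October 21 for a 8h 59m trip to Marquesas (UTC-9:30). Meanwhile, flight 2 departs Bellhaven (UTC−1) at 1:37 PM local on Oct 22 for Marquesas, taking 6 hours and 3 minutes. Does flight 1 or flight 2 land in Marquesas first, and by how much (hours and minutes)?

the first, by 13 hours 47 minutes

Flight 1 in UTC: 4:54 PM + 5:00 = 9:54 PM on Oct 21.
+8 hours and 59 minutes → arrive 6:53 AM UTC on Oct 22.
Flight 2 in UTC: 1:37 PM + 1:00 = 2:37 PM on Oct 22.
+6 hours 3 minutes → arrive 8:40 PM UTC on Oct 22.
Flight 1 lands earlier by 13 hours 47 minutes.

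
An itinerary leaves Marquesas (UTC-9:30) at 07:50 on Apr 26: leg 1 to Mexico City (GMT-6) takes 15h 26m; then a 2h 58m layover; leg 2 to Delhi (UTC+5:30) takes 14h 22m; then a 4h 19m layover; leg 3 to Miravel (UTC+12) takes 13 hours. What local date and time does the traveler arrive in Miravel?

Convert departure to UTC: 07:50 + 9:30 = 17:20 UTC on Apr 26.
Add 15 hours and 26 minutes leg 1 → 08:46 UTC (Apr 27).
Add 2 hours and 58 minutes layover in Mexico City → 11:44 UTC.
Add 14 hours and 22 minutes leg 2 → 02:06 UTC (Apr 28).
Add 4 hours 19 minutes layover in Delhi → 06:25 UTC.
Add 13 hours leg 3 → 19:25 UTC.
Miravel is UTC+12:00, so local arrival = 19:25 + 12:00 = 07:25 on Apr 29.

07:25 on April 29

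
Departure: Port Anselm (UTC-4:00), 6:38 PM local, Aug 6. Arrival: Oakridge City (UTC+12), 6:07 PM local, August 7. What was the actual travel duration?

7 hours 29 minutes

Departure in UTC: 6:38 PM + 4:00 = 10:38 PM on Aug 6.
Arrival in UTC: 6:07 PM − 12:00 = 6:07 AM on Aug 7.
Elapsed = 6:07 AM − 10:38 PM (+1 day) = 7 hours 29 minutes.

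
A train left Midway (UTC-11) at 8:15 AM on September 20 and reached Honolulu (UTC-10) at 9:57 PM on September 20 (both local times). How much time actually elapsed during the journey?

Departure in UTC: 8:15 AM + 11:00 = 7:15 PM on Sep 20.
Arrival in UTC: 9:57 PM + 10:00 = 7:57 AM on Sep 21.
Elapsed = 7:57 AM − 7:15 PM (+1 day) = 12 hours 42 minutes.

12 hours 42 minutes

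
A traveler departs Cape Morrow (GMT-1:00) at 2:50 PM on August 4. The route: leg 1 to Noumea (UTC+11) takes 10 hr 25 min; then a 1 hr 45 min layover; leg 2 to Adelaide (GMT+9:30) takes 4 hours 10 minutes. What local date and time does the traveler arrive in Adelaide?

Convert departure to UTC: 2:50 PM + 1:00 = 3:50 PM UTC on Aug 4.
Add 10 hours and 25 minutes leg 1 → 2:15 AM UTC (Aug 5).
Add 1 hour 45 minutes layover in Noumea → 4:00 AM UTC.
Add 4 hours 10 minutes leg 2 → 8:10 AM UTC.
Adelaide is UTC+9:30, so local arrival = 8:10 AM + 9:30 = 5:40 PM on Aug 5.

5:40 PM on August 5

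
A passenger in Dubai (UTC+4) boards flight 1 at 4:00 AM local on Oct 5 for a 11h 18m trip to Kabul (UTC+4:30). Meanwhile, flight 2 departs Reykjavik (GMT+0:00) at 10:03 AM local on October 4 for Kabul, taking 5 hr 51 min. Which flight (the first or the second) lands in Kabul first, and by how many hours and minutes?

Flight 1 in UTC: 4:00 AM − 4:00 = 12:00 AM on Oct 5.
+11 hours and 18 minutes → arrive 11:18 AM UTC on Oct 5.
Flight 2 departs at 10:03 AM UTC (Oct 4).
+5 hours and 51 minutes → arrive 3:54 PM UTC on Oct 4.
Flight 2 lands earlier by 19 hours 24 minutes.

the second, by 19 hours 24 minutes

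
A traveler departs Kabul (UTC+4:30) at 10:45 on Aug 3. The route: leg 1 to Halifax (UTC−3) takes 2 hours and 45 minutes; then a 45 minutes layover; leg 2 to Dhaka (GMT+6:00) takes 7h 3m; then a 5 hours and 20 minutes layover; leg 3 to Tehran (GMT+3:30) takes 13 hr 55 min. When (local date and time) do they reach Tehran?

Convert departure to UTC: 10:45 − 4:30 = 06:15 UTC on Aug 3.
Add 2 hours and 45 minutes leg 1 → 09:00 UTC.
Add 45 minutes layover in Halifax → 09:45 UTC.
Add 7 hours and 3 minutes leg 2 → 16:48 UTC.
Add 5 hours 20 minutes layover in Dhaka → 22:08 UTC.
Add 13 hours 55 minutes leg 3 → 12:03 UTC (Aug 4).
Tehran is UTC+3:30, so local arrival = 12:03 + 3:30 = 15:33 on Aug 4.

15:33 on Aug 4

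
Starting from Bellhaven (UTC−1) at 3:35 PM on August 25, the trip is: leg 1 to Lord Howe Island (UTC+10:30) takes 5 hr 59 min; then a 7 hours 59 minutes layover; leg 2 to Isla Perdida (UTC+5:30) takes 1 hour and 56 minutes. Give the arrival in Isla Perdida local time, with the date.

1:59 PM on August 26

Convert departure to UTC: 3:35 PM + 1:00 = 4:35 PM UTC on Aug 25.
Add 5 hours and 59 minutes leg 1 → 10:34 PM UTC.
Add 7 hours and 59 minutes layover in Lord Howe Island → 6:33 AM UTC (Aug 26).
Add 1 hour 56 minutes leg 2 → 8:29 AM UTC.
Isla Perdida is UTC+5:30, so local arrival = 8:29 AM + 5:30 = 1:59 PM on Aug 26.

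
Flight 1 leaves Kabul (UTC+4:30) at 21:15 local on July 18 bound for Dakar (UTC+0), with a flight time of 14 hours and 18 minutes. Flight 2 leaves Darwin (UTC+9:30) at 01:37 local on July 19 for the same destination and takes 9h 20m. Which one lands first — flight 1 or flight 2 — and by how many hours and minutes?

the second, by 5 hours 36 minutes

Flight 1 in UTC: 21:15 − 4:30 = 16:45 on Jul 18.
+14 hours 18 minutes → arrive 07:03 UTC on Jul 19.
Flight 2 in UTC: 01:37 − 9:30 = 16:07 on Jul 18.
+9 hours 20 minutes → arrive 01:27 UTC on Jul 19.
Flight 2 lands earlier by 5 hours 36 minutes.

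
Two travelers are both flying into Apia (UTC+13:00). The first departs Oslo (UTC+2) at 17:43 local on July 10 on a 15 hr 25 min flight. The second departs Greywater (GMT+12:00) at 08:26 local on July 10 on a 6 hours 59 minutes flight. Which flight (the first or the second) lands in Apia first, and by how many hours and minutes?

the second, by 27 hours 43 minutes

Flight 1 in UTC: 17:43 − 2:00 = 15:43 on Jul 10.
+15 hours 25 minutes → arrive 07:08 UTC on Jul 11.
Flight 2 in UTC: 08:26 − 12:00 = 20:26 on Jul 9.
+6 hours and 59 minutes → arrive 03:25 UTC on Jul 10.
Flight 2 lands earlier by 27 hours 43 minutes.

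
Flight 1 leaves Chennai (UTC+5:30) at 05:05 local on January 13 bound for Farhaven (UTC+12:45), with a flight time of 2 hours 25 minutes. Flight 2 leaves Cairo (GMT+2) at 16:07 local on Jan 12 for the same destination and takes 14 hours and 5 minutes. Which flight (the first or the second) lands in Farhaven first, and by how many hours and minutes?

the first, by 2 hours 12 minutes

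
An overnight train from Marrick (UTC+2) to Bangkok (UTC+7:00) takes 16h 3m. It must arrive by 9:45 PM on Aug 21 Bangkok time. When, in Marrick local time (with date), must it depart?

12:42 AM on August 21

Target arrival in UTC: 9:45 PM − 7:00 = 2:45 PM on Aug 21.
Subtract 16 hours 3 minutes → departure 10:42 PM UTC on Aug 20.
Marrick is UTC+2:00: 10:42 PM + 2:00 = 12:42 AM on Aug 21.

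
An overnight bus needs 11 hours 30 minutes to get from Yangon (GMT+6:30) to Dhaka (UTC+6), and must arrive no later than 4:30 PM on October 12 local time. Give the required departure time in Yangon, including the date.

Target arrival in UTC: 4:30 PM − 6:00 = 10:30 AM on Oct 12.
Subtract 11 hours 30 minutes → departure 11:00 PM UTC on Oct 11.
Yangon is UTC+6:30: 11:00 PM + 6:30 = 5:30 AM on Oct 12.

5:30 AM on Oct 12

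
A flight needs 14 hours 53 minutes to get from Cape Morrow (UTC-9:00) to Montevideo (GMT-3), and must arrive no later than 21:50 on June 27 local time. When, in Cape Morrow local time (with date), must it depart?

00:57 on June 27

Target arrival in UTC: 21:50 + 3:00 = 00:50 on Jun 28.
Subtract 14 hours and 53 minutes → departure 09:57 UTC on Jun 27.
Cape Morrow is UTC−9:00: 09:57 − 9:00 = 00:57 on Jun 27.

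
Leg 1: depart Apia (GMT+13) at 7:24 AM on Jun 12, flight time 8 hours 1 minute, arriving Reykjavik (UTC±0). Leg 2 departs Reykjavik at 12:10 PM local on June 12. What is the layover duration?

Convert departure to UTC: 7:24 AM − 13:00 = 6:24 PM UTC on Jun 11.
Add 8 hours 1 minute flight time → 2:25 AM UTC (Jun 12).
Reykjavik is UTC+0, so local arrival is the same: 2:25 AM on Jun 12.
Layover = 12:10 PM − 2:25 AM = 9 hours 45 minutes.

9 hours 45 minutes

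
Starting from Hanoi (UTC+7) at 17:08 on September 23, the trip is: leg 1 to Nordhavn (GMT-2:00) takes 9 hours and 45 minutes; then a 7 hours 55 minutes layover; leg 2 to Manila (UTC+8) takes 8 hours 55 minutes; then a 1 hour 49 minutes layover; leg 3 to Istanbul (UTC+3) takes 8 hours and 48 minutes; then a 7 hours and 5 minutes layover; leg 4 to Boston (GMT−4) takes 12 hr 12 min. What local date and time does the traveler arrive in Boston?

Convert departure to UTC: 17:08 − 7:00 = 10:08 UTC on Sep 23.
Add 9 hours and 45 minutes leg 1 → 19:53 UTC.
Add 7 hours and 55 minutes layover in Nordhavn → 03:48 UTC (Sep 24).
Add 8 hours and 55 minutes leg 2 → 12:43 UTC.
Add 1 hour 49 minutes layover in Manila → 14:32 UTC.
Add 8 hours 48 minutes leg 3 → 23:20 UTC.
Add 7 hours and 5 minutes layover in Istanbul → 06:25 UTC (Sep 25).
Add 12 hours and 12 minutes leg 4 → 18:37 UTC.
Boston is UTC−4:00, so local arrival = 18:37 − 4:00 = 14:37 on Sep 25.

14:37 on Sep 25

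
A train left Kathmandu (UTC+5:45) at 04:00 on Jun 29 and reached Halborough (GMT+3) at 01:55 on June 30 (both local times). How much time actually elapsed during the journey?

Departure in UTC: 04:00 − 5:45 = 22:15 on Jun 28.
Arrival in UTC: 01:55 − 3:00 = 22:55 on Jun 29.
Elapsed = 22:55 − 22:15 (+1 day) = 24 hours 40 minutes.

24 hours 40 minutes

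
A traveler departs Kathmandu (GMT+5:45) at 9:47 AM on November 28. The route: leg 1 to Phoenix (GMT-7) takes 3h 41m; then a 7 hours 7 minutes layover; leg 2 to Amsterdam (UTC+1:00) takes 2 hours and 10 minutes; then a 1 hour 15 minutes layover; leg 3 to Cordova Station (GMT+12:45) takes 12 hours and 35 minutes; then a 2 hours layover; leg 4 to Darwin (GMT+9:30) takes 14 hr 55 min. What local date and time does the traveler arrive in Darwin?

Convert departure to UTC: 9:47 AM − 5:45 = 4:02 AM UTC on Nov 28.
Add 3 hours 41 minutes leg 1 → 7:43 AM UTC.
Add 7 hours and 7 minutes layover in Phoenix → 2:50 PM UTC.
Add 2 hours 10 minutes leg 2 → 5:00 PM UTC.
Add 1 hour 15 minutes layover in Amsterdam → 6:15 PM UTC.
Add 12 hours and 35 minutes leg 3 → 6:50 AM UTC (Nov 29).
Add 2 hours layover in Cordova Station → 8:50 AM UTC.
Add 14 hours and 55 minutes leg 4 → 11:45 PM UTC.
Darwin is UTC+9:30, so local arrival = 11:45 PM + 9:30 = 9:15 AM on Nov 30.

9:15 AM on Nov 30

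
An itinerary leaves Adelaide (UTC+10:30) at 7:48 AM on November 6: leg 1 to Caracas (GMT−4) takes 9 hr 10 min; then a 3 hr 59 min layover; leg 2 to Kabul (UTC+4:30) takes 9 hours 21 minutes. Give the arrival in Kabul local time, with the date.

12:18 AM on November 7

Convert departure to UTC: 7:48 AM − 10:30 = 9:18 PM UTC on Nov 5.
Add 9 hours and 10 minutes leg 1 → 6:28 AM UTC (Nov 6).
Add 3 hours and 59 minutes layover in Caracas → 10:27 AM UTC.
Add 9 hours 21 minutes leg 2 → 7:48 PM UTC.
Kabul is UTC+4:30, so local arrival = 7:48 PM + 4:30 = 12:18 AM on Nov 7.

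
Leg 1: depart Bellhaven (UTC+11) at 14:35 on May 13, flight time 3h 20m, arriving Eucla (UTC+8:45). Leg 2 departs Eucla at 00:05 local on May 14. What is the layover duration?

8 hours 25 minutes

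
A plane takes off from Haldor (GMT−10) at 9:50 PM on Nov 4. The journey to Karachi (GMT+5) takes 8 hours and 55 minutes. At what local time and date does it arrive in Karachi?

9:45 PM on November 5

Convert departure to UTC: 9:50 PM + 10:00 = 7:50 AM UTC on Nov 5.
Add 8 hours and 55 minutes travel time → 4:45 PM UTC.
Karachi is UTC+5:00, so local arrival = 4:45 PM + 5:00 = 9:45 PM on Nov 5.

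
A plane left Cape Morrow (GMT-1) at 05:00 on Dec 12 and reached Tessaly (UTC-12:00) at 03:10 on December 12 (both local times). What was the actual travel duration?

9 hours 10 minutes

Departure in UTC: 05:00 + 1:00 = 06:00 on Dec 12.
Arrival in UTC: 03:10 + 12:00 = 15:10 on Dec 12.
Elapsed = 15:10 − 06:00 = 9 hours 10 minutes.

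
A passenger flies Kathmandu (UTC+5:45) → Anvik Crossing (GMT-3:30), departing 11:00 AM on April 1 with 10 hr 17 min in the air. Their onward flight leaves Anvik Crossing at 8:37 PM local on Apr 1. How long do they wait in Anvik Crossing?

Convert departure to UTC: 11:00 AM − 5:45 = 5:15 AM UTC on Apr 1.
Add 10 hours and 17 minutes flight time → 3:32 PM UTC.
Anvik Crossing is UTC−3:30, so local arrival = 3:32 PM − 3:30 = 12:02 PM on Apr 1.
Layover = 8:37 PM − 12:02 PM = 8 hours 35 minutes.

8 hours 35 minutes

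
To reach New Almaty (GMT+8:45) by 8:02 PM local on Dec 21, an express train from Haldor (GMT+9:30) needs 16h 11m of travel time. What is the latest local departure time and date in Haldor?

4:36 AM on December 21

Target arrival in UTC: 8:02 PM − 8:45 = 11:17 AM on Dec 21.
Subtract 16 hours 11 minutes → departure 7:06 PM UTC on Dec 20.
Haldor is UTC+9:30: 7:06 PM + 9:30 = 4:36 AM on Dec 21.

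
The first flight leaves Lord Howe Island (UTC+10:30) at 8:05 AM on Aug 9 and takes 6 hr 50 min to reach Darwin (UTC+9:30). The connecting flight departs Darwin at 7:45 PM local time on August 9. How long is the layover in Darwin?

5 hours 50 minutes

Convert departure to UTC: 8:05 AM − 10:30 = 9:35 PM UTC on Aug 8.
Add 6 hours 50 minutes flight time → 4:25 AM UTC (Aug 9).
Darwin is UTC+9:30, so local arrival = 4:25 AM + 9:30 = 1:55 PM on Aug 9.
Layover = 7:45 PM − 1:55 PM = 5 hours 50 minutes.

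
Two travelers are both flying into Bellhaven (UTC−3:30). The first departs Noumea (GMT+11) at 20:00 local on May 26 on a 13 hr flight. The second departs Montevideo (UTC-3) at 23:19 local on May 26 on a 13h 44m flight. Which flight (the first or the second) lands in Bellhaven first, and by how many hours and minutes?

the first, by 18 hours 3 minutes

Flight 1 in UTC: 20:00 − 11:00 = 09:00 on May 26.
+13 hours → arrive 22:00 UTC on May 26.
Flight 2 in UTC: 23:19 + 3:00 = 02:19 on May 27.
+13 hours and 44 minutes → arrive 16:03 UTC on May 27.
Flight 1 lands earlier by 18 hours 3 minutes.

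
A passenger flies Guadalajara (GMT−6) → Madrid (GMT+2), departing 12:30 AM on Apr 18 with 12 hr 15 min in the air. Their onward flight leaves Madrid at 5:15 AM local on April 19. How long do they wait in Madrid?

Convert departure to UTC: 12:30 AM + 6:00 = 6:30 AM UTC on Apr 18.
Add 12 hours 15 minutes flight time → 6:45 PM UTC.
Madrid is UTC+2:00, so local arrival = 6:45 PM + 2:00 = 8:45 PM on Apr 18.
Layover = 5:15 AM − 8:45 PM (+1 day) = 8 hours 30 minutes.

8 hours 30 minutes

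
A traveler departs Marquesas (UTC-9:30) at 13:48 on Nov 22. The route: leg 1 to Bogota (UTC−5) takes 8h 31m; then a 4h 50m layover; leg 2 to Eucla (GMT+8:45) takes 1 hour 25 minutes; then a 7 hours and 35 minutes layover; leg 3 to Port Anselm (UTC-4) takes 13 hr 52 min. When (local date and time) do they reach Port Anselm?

07:31 on November 24

Convert departure to UTC: 13:48 + 9:30 = 23:18 UTC on Nov 22.
Add 8 hours 31 minutes leg 1 → 07:49 UTC (Nov 23).
Add 4 hours 50 minutes layover in Bogota → 12:39 UTC.
Add 1 hour 25 minutes leg 2 → 14:04 UTC.
Add 7 hours 35 minutes layover in Eucla → 21:39 UTC.
Add 13 hours and 52 minutes leg 3 → 11:31 UTC (Nov 24).
Port Anselm is UTC−4:00, so local arrival = 11:31 − 4:00 = 07:31 on Nov 24.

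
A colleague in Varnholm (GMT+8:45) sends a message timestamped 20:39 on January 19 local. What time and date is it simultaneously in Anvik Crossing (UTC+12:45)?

00:39 on January 20

Anvik Crossing is 4:00 ahead of Varnholm.
Shift by the zone difference: 20:39 + 4:00 = 00:39 on Jan 20 in Anvik Crossing.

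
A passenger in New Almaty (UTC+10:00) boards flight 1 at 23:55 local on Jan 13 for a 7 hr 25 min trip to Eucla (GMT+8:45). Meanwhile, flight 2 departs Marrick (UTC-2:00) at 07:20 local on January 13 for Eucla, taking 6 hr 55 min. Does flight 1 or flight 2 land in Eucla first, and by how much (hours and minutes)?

the second, by 5 hours 5 minutes

Flight 1 in UTC: 23:55 − 10:00 = 13:55 on Jan 13.
+7 hours and 25 minutes → arrive 21:20 UTC on Jan 13.
Flight 2 in UTC: 07:20 + 2:00 = 09:20 on Jan 13.
+6 hours and 55 minutes → arrive 16:15 UTC on Jan 13.
Flight 2 lands earlier by 5 hours 5 minutes.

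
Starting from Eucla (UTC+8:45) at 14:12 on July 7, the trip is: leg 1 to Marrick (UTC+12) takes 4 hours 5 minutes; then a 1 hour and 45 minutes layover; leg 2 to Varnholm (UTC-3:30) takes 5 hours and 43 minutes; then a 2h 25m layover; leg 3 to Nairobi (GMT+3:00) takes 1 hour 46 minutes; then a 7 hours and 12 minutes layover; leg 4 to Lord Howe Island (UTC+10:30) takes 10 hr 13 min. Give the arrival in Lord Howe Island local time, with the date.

01:06 on Jul 9

Convert departure to UTC: 14:12 − 8:45 = 05:27 UTC on Jul 7.
Add 4 hours and 5 minutes leg 1 → 09:32 UTC.
Add 1 hour and 45 minutes layover in Marrick → 11:17 UTC.
Add 5 hours 43 minutes leg 2 → 17:00 UTC.
Add 2 hours and 25 minutes layover in Varnholm → 19:25 UTC.
Add 1 hour and 46 minutes leg 3 → 21:11 UTC.
Add 7 hours 12 minutes layover in Nairobi → 04:23 UTC (Jul 8).
Add 10 hours 13 minutes leg 4 → 14:36 UTC.
Lord Howe Island is UTC+10:30, so local arrival = 14:36 + 10:30 = 01:06 on Jul 9.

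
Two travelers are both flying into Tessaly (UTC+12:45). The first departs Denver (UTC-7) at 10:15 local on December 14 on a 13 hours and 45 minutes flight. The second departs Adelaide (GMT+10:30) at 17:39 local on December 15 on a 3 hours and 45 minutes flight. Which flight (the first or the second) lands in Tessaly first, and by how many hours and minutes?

Flight 1 in UTC: 10:15 + 7:00 = 17:15 on Dec 14.
+13 hours and 45 minutes → arrive 07:00 UTC on Dec 15.
Flight 2 in UTC: 17:39 − 10:30 = 07:09 on Dec 15.
+3 hours and 45 minutes → arrive 10:54 UTC on Dec 15.
Flight 1 lands earlier by 3 hours 54 minutes.

the first, by 3 hours 54 minutes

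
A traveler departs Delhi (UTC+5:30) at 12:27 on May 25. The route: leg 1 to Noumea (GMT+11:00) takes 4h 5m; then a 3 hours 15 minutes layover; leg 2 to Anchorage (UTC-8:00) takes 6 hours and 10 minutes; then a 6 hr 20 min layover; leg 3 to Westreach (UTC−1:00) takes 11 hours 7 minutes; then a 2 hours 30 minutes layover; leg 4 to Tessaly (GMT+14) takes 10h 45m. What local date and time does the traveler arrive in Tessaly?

Convert departure to UTC: 12:27 − 5:30 = 06:57 UTC on May 25.
Add 4 hours and 5 minutes leg 1 → 11:02 UTC.
Add 3 hours and 15 minutes layover in Noumea → 14:17 UTC.
Add 6 hours 10 minutes leg 2 → 20:27 UTC.
Add 6 hours and 20 minutes layover in Anchorage → 02:47 UTC (May 26).
Add 11 hours 7 minutes leg 3 → 13:54 UTC.
Add 2 hours and 30 minutes layover in Westreach → 16:24 UTC.
Add 10 hours and 45 minutes leg 4 → 03:09 UTC (May 27).
Tessaly is UTC+14:00, so local arrival = 03:09 + 14:00 = 17:09 on May 27.

17:09 on May 27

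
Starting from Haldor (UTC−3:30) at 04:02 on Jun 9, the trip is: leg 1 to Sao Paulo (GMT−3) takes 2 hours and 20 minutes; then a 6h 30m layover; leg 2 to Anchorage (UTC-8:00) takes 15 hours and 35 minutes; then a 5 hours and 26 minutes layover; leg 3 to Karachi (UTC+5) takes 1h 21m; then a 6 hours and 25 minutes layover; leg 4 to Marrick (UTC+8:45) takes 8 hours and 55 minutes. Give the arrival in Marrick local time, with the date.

14:49 on Jun 11

Convert departure to UTC: 04:02 + 3:30 = 07:32 UTC on Jun 9.
Add 2 hours 20 minutes leg 1 → 09:52 UTC.
Add 6 hours 30 minutes layover in Sao Paulo → 16:22 UTC.
Add 15 hours and 35 minutes leg 2 → 07:57 UTC (Jun 10).
Add 5 hours 26 minutes layover in Anchorage → 13:23 UTC.
Add 1 hour and 21 minutes leg 3 → 14:44 UTC.
Add 6 hours 25 minutes layover in Karachi → 21:09 UTC.
Add 8 hours 55 minutes leg 4 → 06:04 UTC (Jun 11).
Marrick is UTC+8:45, so local arrival = 06:04 + 8:45 = 14:49 on Jun 11.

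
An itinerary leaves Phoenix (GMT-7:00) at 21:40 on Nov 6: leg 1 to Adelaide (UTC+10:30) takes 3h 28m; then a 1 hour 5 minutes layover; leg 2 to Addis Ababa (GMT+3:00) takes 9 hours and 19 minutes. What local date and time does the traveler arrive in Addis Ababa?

Convert departure to UTC: 21:40 + 7:00 = 04:40 UTC on Nov 7.
Add 3 hours and 28 minutes leg 1 → 08:08 UTC.
Add 1 hour and 5 minutes layover in Adelaide → 09:13 UTC.
Add 9 hours 19 minutes leg 2 → 18:32 UTC.
Addis Ababa is UTC+3:00, so local arrival = 18:32 + 3:00 = 21:32 on Nov 7.

21:32 on Nov 7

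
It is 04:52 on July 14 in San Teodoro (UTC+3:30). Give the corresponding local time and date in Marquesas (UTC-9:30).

In UTC: 04:52 − 3:30 = 01:22 on Jul 14.
Marquesas is UTC−9:30: 01:22 − 9:30 = 15:52 on Jul 13.

15:52 on July 13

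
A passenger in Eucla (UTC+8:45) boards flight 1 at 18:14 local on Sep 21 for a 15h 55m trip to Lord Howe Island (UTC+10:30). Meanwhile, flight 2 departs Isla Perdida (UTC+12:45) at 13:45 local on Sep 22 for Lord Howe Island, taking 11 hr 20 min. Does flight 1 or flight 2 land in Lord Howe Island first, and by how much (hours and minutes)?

the first, by 10 hours 56 minutes

Flight 1 in UTC: 18:14 − 8:45 = 09:29 on Sep 21.
+15 hours and 55 minutes → arrive 01:24 UTC on Sep 22.
Flight 2 in UTC: 13:45 − 12:45 = 01:00 on Sep 22.
+11 hours 20 minutes → arrive 12:20 UTC on Sep 22.
Flight 1 lands earlier by 10 hours 56 minutes.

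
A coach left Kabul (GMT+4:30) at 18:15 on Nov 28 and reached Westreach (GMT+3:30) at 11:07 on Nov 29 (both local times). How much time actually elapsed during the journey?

Departure in UTC: 18:15 − 4:30 = 13:45 on Nov 28.
Arrival in UTC: 11:07 − 3:30 = 07:37 on Nov 29.
Elapsed = 07:37 − 13:45 (+1 day) = 17 hours 52 minutes.

17 hours 52 minutes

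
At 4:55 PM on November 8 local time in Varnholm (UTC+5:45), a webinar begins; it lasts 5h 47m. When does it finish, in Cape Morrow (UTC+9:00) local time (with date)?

1:57 AM on Nov 9

Convert start to UTC: 4:55 PM − 5:45 = 11:10 AM UTC on Nov 8.
Add 5 hours and 47 minutes duration → 4:57 PM UTC.
Cape Morrow is UTC+9:00, so local end time = 4:57 PM + 9:00 = 1:57 AM on Nov 9.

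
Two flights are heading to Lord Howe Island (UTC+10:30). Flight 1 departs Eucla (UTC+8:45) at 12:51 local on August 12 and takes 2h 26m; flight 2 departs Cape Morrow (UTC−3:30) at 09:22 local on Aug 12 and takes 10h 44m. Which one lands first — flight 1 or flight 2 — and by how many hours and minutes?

the first, by 17 hours 4 minutes

Flight 1 in UTC: 12:51 − 8:45 = 04:06 on Aug 12.
+2 hours 26 minutes → arrive 06:32 UTC on Aug 12.
Flight 2 in UTC: 09:22 + 3:30 = 12:52 on Aug 12.
+10 hours and 44 minutes → arrive 23:36 UTC on Aug 12.
Flight 1 lands earlier by 17 hours 4 minutes.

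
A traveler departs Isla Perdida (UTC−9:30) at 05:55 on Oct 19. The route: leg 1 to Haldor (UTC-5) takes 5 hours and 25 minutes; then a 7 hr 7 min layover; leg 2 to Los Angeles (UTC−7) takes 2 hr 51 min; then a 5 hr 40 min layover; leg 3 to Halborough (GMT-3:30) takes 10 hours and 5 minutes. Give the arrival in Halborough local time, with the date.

19:03 on Oct 20

Convert departure to UTC: 05:55 + 9:30 = 15:25 UTC on Oct 19.
Add 5 hours and 25 minutes leg 1 → 20:50 UTC.
Add 7 hours and 7 minutes layover in Haldor → 03:57 UTC (Oct 20).
Add 2 hours and 51 minutes leg 2 → 06:48 UTC.
Add 5 hours and 40 minutes layover in Los Angeles → 12:28 UTC.
Add 10 hours 5 minutes leg 3 → 22:33 UTC.
Halborough is UTC−3:30, so local arrival = 22:33 − 3:30 = 19:03 on Oct 20.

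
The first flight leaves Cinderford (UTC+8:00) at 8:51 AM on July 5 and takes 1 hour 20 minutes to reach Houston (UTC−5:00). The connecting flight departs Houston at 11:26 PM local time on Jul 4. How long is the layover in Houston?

2 hours 15 minutes

Convert departure to UTC: 8:51 AM − 8:00 = 12:51 AM UTC on Jul 5.
Add 1 hour 20 minutes flight time → 2:11 AM UTC.
Houston is UTC−5:00, so local arrival = 2:11 AM − 5:00 = 9:11 PM on Jul 4.
Layover = 11:26 PM − 9:11 PM = 2 hours 15 minutes.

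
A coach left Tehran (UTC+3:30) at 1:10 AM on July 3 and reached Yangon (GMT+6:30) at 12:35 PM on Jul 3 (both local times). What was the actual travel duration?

8 hours 25 minutes

Departure in UTC: 1:10 AM − 3:30 = 9:40 PM on Jul 2.
Arrival in UTC: 12:35 PM − 6:30 = 6:05 AM on Jul 3.
Elapsed = 6:05 AM − 9:40 PM (+1 day) = 8 hours 25 minutes.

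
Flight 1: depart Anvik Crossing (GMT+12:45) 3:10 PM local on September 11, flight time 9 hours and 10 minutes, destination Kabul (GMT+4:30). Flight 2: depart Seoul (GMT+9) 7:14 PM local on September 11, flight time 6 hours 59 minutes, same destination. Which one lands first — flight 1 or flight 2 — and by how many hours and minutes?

Flight 1 in UTC: 3:10 PM − 12:45 = 2:25 AM on Sep 11.
+9 hours and 10 minutes → arrive 11:35 AM UTC on Sep 11.
Flight 2 in UTC: 7:14 PM − 9:00 = 10:14 AM on Sep 11.
+6 hours and 59 minutes → arrive 5:13 PM UTC on Sep 11.
Flight 1 lands earlier by 5 hours 38 minutes.

the first, by 5 hours 38 minutes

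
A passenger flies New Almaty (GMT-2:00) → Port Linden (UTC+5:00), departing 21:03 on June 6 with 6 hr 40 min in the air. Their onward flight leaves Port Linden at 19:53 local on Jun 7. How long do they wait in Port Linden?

9 hours 10 minutes

Convert departure to UTC: 21:03 + 2:00 = 23:03 UTC on Jun 6.
Add 6 hours and 40 minutes flight time → 05:43 UTC (Jun 7).
Port Linden is UTC+5:00, so local arrival = 05:43 + 5:00 = 10:43 on Jun 7.
Layover = 19:53 − 10:43 = 9 hours 10 minutes.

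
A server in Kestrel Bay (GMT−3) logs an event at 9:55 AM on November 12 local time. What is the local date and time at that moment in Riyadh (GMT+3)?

In UTC: 9:55 AM + 3:00 = 12:55 PM on Nov 12.
Riyadh is UTC+3:00: 12:55 PM + 3:00 = 3:55 PM on Nov 12.

3:55 PM on November 12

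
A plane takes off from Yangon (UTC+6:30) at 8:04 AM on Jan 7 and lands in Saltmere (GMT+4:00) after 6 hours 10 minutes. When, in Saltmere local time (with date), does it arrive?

Convert departure to UTC: 8:04 AM − 6:30 = 1:34 AM UTC on Jan 7.
Add 6 hours 10 minutes travel time → 7:44 AM UTC.
Saltmere is UTC+4:00, so local arrival = 7:44 AM + 4:00 = 11:44 AM on Jan 7.

11:44 AM on January 7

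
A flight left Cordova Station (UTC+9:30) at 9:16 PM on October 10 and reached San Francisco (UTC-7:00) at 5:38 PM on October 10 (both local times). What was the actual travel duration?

Departure in UTC: 9:16 PM − 9:30 = 11:46 AM on Oct 10.
Arrival in UTC: 5:38 PM + 7:00 = 12:38 AM on Oct 11.
Elapsed = 12:38 AM − 11:46 AM (+1 day) = 12 hours 52 minutes.

12 hours 52 minutes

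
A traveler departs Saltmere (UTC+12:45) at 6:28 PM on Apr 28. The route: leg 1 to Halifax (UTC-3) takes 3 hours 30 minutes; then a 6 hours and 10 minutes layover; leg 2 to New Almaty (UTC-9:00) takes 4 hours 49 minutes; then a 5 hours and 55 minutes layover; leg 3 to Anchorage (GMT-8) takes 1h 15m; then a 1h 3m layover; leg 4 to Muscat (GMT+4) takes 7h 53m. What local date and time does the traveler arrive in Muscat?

Convert departure to UTC: 6:28 PM − 12:45 = 5:43 AM UTC on Apr 28.
Add 3 hours and 30 minutes leg 1 → 9:13 AM UTC.
Add 6 hours and 10 minutes layover in Halifax → 3:23 PM UTC.
Add 4 hours 49 minutes leg 2 → 8:12 PM UTC.
Add 5 hours and 55 minutes layover in New Almaty → 2:07 AM UTC (Apr 29).
Add 1 hour 15 minutes leg 3 → 3:22 AM UTC.
Add 1 hour 3 minutes layover in Anchorage → 4:25 AM UTC.
Add 7 hours 53 minutes leg 4 → 12:18 PM UTC.
Muscat is UTC+4:00, so local arrival = 12:18 PM + 4:00 = 4:18 PM on Apr 29.

4:18 PM on April 29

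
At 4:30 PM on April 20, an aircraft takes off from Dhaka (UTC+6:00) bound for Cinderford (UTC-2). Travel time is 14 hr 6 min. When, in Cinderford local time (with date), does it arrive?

Convert departure to UTC: 4:30 PM − 6:00 = 10:30 AM UTC on Apr 20.
Add 14 hours and 6 minutes travel time → 12:36 AM UTC (Apr 21).
Cinderford is UTC−2:00, so local arrival = 12:36 AM − 2:00 = 10:36 PM on Apr 20.

10:36 PM on April 20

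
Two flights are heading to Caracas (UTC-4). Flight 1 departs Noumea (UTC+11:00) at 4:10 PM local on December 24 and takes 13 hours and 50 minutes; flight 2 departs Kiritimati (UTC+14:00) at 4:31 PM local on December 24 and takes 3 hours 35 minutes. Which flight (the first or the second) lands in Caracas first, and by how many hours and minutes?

Flight 1 in UTC: 4:10 PM − 11:00 = 5:10 AM on Dec 24.
+13 hours and 50 minutes → arrive 7:00 PM UTC on Dec 24.
Flight 2 in UTC: 4:31 PM − 14:00 = 2:31 AM on Dec 24.
+3 hours and 35 minutes → arrive 6:06 AM UTC on Dec 24.
Flight 2 lands earlier by 12 hours 54 minutes.

the second, by 12 hours 54 minutes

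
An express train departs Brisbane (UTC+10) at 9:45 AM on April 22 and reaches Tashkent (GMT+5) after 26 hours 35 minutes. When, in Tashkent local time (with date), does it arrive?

7:20 AM on Apr 23

Convert departure to UTC: 9:45 AM − 10:00 = 11:45 PM UTC on Apr 21.
Add 26 hours and 35 minutes travel time → 2:20 AM UTC (Apr 23).
Tashkent is UTC+5:00, so local arrival = 2:20 AM + 5:00 = 7:20 AM on Apr 23.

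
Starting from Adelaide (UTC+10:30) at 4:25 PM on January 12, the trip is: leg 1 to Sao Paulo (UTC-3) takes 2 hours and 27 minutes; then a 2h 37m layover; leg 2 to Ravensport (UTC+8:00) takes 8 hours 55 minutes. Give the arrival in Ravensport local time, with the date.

3:54 AM on January 13

Convert departure to UTC: 4:25 PM − 10:30 = 5:55 AM UTC on Jan 12.
Add 2 hours and 27 minutes leg 1 → 8:22 AM UTC.
Add 2 hours and 37 minutes layover in Sao Paulo → 10:59 AM UTC.
Add 8 hours and 55 minutes leg 2 → 7:54 PM UTC.
Ravensport is UTC+8:00, so local arrival = 7:54 PM + 8:00 = 3:54 AM on Jan 13.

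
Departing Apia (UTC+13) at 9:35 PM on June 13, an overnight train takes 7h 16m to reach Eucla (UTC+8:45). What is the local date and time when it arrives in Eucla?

12:36 AM on June 14

Convert departure to UTC: 9:35 PM − 13:00 = 8:35 AM UTC on Jun 13.
Add 7 hours and 16 minutes travel time → 3:51 PM UTC.
Eucla is UTC+8:45, so local arrival = 3:51 PM + 8:45 = 12:36 AM on Jun 14.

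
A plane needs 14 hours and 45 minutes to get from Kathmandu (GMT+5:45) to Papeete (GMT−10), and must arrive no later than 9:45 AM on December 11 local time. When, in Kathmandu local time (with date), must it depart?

10:45 AM on December 11

Target arrival in UTC: 9:45 AM + 10:00 = 7:45 PM on Dec 11.
Subtract 14 hours 45 minutes → departure 5:00 AM UTC on Dec 11.
Kathmandu is UTC+5:45: 5:00 AM + 5:45 = 10:45 AM on Dec 11.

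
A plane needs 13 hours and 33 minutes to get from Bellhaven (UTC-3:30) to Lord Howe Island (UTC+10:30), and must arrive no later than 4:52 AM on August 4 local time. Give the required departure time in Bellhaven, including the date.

1:19 AM on August 3

Target arrival in UTC: 4:52 AM − 10:30 = 6:22 PM on Aug 3.
Subtract 13 hours and 33 minutes → departure 4:49 AM UTC on Aug 3.
Bellhaven is UTC−3:30: 4:49 AM − 3:30 = 1:19 AM on Aug 3.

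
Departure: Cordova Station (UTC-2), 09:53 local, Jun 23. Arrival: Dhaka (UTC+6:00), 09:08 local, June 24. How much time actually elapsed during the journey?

15 hours 15 minutes

Departure in UTC: 09:53 + 2:00 = 11:53 on Jun 23.
Arrival in UTC: 09:08 − 6:00 = 03:08 on Jun 24.
Elapsed = 03:08 − 11:53 (+1 day) = 15 hours 15 minutes.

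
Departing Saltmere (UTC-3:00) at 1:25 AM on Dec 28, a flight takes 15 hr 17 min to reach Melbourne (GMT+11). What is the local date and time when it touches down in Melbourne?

Convert departure to UTC: 1:25 AM + 3:00 = 4:25 AM UTC on Dec 28.
Add 15 hours 17 minutes travel time → 7:42 PM UTC.
Melbourne is UTC+11:00, so local arrival = 7:42 PM + 11:00 = 6:42 AM on Dec 29.

6:42 AM on December 29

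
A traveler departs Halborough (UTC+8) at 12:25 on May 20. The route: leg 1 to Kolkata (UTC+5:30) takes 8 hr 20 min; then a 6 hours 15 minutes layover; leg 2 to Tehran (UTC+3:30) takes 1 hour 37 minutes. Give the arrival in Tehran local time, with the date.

00:07 on May 21

Convert departure to UTC: 12:25 − 8:00 = 04:25 UTC on May 20.
Add 8 hours 20 minutes leg 1 → 12:45 UTC.
Add 6 hours and 15 minutes layover in Kolkata → 19:00 UTC.
Add 1 hour 37 minutes leg 2 → 20:37 UTC.
Tehran is UTC+3:30, so local arrival = 20:37 + 3:30 = 00:07 on May 21.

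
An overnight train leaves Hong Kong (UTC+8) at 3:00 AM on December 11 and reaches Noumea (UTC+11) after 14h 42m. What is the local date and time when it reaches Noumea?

8:42 PM on December 11

Noumea is 3:00 ahead of Hong Kong.
After 14 hours 42 minutes it is 5:42 PM in Hong Kong.
Shift by the zone difference: 5:42 PM + 3:00 = 8:42 PM on Dec 11 in Noumea.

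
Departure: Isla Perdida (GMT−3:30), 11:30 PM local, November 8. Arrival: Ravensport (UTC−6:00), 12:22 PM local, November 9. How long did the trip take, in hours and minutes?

Ravensport is 2:30 behind Isla Perdida.
Clock-face elapsed time (ignoring zones) is 12 hours 52 minutes.
Actual elapsed = 12 hours 52 minutes + 2:30 = 15 hours 22 minutes.

15 hours 22 minutes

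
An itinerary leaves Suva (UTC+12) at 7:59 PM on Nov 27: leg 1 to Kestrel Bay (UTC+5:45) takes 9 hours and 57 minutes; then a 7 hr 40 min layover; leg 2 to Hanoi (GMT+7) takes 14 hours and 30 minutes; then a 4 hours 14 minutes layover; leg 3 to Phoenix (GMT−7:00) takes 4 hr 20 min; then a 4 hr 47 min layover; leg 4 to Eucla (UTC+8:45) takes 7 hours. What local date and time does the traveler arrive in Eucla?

9:12 PM on November 29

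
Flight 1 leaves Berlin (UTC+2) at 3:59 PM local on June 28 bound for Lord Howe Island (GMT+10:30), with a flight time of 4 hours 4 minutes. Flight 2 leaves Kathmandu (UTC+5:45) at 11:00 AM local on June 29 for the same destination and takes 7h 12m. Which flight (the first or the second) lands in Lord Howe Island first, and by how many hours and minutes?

the first, by 18 hours 24 minutes

Flight 1 in UTC: 3:59 PM − 2:00 = 1:59 PM on Jun 28.
+4 hours 4 minutes → arrive 6:03 PM UTC on Jun 28.
Flight 2 in UTC: 11:00 AM − 5:45 = 5:15 AM on Jun 29.
+7 hours and 12 minutes → arrive 12:27 PM UTC on Jun 29.
Flight 1 lands earlier by 18 hours 24 minutes.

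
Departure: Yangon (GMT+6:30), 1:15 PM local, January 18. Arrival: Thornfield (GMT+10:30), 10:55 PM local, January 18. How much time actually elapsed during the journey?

5 hours 40 minutes

Departure in UTC: 1:15 PM − 6:30 = 6:45 AM on Jan 18.
Arrival in UTC: 10:55 PM − 10:30 = 12:25 PM on Jan 18.
Elapsed = 12:25 PM − 6:45 AM = 5 hours 40 minutes.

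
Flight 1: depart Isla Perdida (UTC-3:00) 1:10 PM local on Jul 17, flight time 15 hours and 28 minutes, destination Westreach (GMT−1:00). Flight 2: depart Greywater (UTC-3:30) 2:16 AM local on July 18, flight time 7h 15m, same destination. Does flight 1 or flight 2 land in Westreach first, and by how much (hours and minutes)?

Flight 1 in UTC: 1:10 PM + 3:00 = 4:10 PM on Jul 17.
+15 hours and 28 minutes → arrive 7:38 AM UTC on Jul 18.
Flight 2 in UTC: 2:16 AM + 3:30 = 5:46 AM on Jul 18.
+7 hours 15 minutes → arrive 1:01 PM UTC on Jul 18.
Flight 1 lands earlier by 5 hours 23 minutes.

the first, by 5 hours 23 minutes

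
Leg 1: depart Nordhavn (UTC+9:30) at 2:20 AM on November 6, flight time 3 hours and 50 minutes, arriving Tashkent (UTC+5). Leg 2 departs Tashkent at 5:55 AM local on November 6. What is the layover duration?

4 hours 15 minutes

Convert departure to UTC: 2:20 AM − 9:30 = 4:50 PM UTC on Nov 5.
Add 3 hours 50 minutes flight time → 8:40 PM UTC.
Tashkent is UTC+5:00, so local arrival = 8:40 PM + 5:00 = 1:40 AM on Nov 6.
Layover = 5:55 AM − 1:40 AM = 4 hours 15 minutes.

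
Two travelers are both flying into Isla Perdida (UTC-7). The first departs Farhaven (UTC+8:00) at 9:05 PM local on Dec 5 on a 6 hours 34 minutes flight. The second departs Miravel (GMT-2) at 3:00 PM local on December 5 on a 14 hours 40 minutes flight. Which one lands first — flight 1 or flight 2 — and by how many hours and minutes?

the first, by 12 hours 1 minute

Flight 1 in UTC: 9:05 PM − 8:00 = 1:05 PM on Dec 5.
+6 hours 34 minutes → arrive 7:39 PM UTC on Dec 5.
Flight 2 in UTC: 3:00 PM + 2:00 = 5:00 PM on Dec 5.
+14 hours 40 minutes → arrive 7:40 AM UTC on Dec 6.
Flight 1 lands earlier by 12 hours 1 minute.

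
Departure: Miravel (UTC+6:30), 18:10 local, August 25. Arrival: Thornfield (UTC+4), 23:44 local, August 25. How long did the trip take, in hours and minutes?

Departure in UTC: 18:10 − 6:30 = 11:40 on Aug 25.
Arrival in UTC: 23:44 − 4:00 = 19:44 on Aug 25.
Elapsed = 19:44 − 11:40 = 8 hours 4 minutes.

8 hours 4 minutes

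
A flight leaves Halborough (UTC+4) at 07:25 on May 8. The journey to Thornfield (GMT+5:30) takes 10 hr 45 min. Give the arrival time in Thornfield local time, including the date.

19:40 on May 8

Thornfield is 1:30 ahead of Halborough.
After 10 hours 45 minutes it is 18:10 in Halborough.
Shift by the zone difference: 18:10 + 1:30 = 19:40 on May 8 in Thornfield.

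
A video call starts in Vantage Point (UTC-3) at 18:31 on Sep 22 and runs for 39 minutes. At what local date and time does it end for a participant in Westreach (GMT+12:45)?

Westreach is 15:45 ahead of Vantage Point.
After 39 minutes it is 19:10 in Vantage Point.
Shift by the zone difference: 19:10 + 15:45 = 10:55 on Sep 23 in Westreach.

10:55 on September 23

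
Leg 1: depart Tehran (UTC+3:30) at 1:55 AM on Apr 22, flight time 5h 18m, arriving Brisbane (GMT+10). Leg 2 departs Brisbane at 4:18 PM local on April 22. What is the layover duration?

2 hours 35 minutes

Convert departure to UTC: 1:55 AM − 3:30 = 10:25 PM UTC on Apr 21.
Add 5 hours 18 minutes flight time → 3:43 AM UTC (Apr 22).
Brisbane is UTC+10:00, so local arrival = 3:43 AM + 10:00 = 1:43 PM on Apr 22.
Layover = 4:18 PM − 1:43 PM = 2 hours 35 minutes.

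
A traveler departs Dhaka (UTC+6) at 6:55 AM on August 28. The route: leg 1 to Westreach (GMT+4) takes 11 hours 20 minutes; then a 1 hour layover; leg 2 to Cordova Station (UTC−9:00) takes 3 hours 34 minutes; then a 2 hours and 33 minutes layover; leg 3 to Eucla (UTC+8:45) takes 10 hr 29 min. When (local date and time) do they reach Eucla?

2:36 PM on August 29

Convert departure to UTC: 6:55 AM − 6:00 = 12:55 AM UTC on Aug 28.
Add 11 hours and 20 minutes leg 1 → 12:15 PM UTC.
Add 1 hour layover in Westreach → 1:15 PM UTC.
Add 3 hours 34 minutes leg 2 → 4:49 PM UTC.
Add 2 hours 33 minutes layover in Cordova Station → 7:22 PM UTC.
Add 10 hours and 29 minutes leg 3 → 5:51 AM UTC (Aug 29).
Eucla is UTC+8:45, so local arrival = 5:51 AM + 8:45 = 2:36 PM on Aug 29.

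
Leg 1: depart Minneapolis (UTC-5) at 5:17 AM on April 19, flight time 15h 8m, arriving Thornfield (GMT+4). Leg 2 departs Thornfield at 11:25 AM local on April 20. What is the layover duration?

Convert departure to UTC: 5:17 AM + 5:00 = 10:17 AM UTC on Apr 19.
Add 15 hours 8 minutes flight time → 1:25 AM UTC (Apr 20).
Thornfield is UTC+4:00, so local arrival = 1:25 AM + 4:00 = 5:25 AM on Apr 20.
Layover = 11:25 AM − 5:25 AM = 6 hours.

6 hours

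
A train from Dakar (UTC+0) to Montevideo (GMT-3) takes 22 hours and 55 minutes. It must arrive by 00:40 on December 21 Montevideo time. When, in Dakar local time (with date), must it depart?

Target arrival in UTC: 00:40 + 3:00 = 03:40 on Dec 21.
Subtract 22 hours 55 minutes → departure 04:45 UTC on Dec 20.
Dakar is UTC+0, so departure is 04:45 on Dec 20.

04:45 on December 20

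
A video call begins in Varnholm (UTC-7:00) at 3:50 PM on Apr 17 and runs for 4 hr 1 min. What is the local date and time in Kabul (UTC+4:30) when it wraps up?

Convert start to UTC: 3:50 PM + 7:00 = 10:50 PM UTC on Apr 17.
Add 4 hours 1 minute duration → 2:51 AM UTC (Apr 18).
Kabul is UTC+4:30, so local end time = 2:51 AM + 4:30 = 7:21 AM on Apr 18.

7:21 AM on April 18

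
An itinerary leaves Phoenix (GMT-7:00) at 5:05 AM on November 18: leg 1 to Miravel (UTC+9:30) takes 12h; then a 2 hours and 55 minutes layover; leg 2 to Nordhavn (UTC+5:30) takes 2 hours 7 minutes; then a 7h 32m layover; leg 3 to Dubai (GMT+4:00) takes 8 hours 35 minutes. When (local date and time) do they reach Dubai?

Convert departure to UTC: 5:05 AM + 7:00 = 12:05 PM UTC on Nov 18.
Add 12 hours leg 1 → 12:05 AM UTC (Nov 19).
Add 2 hours and 55 minutes layover in Miravel → 3:00 AM UTC.
Add 2 hours and 7 minutes leg 2 → 5:07 AM UTC.
Add 7 hours 32 minutes layover in Nordhavn → 12:39 PM UTC.
Add 8 hours and 35 minutes leg 3 → 9:14 PM UTC.
Dubai is UTC+4:00, so local arrival = 9:14 PM + 4:00 = 1:14 AM on Nov 20.

1:14 AM on November 20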